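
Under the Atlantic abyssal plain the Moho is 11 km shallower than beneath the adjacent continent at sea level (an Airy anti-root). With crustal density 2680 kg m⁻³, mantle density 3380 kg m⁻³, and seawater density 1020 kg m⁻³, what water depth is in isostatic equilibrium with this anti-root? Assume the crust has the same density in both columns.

Replacing a thickness d of crust by seawater at the top must be balanced by replacing crust with mantle at the base: d (ρ_c − ρ_w) = a (ρ_m − ρ_c).
d = a (ρ_m − ρ_c)/(ρ_c − ρ_w) = 11 km × 700/1660 = 4.64 km.

4.64 km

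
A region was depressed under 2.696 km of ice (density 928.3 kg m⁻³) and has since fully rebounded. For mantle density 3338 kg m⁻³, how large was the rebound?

0.75 km

Removing the load lets mantle flow back in; uplift u satisfies ρ_ice t = ρ_m u.
u = t ρ_ice/ρ_m = 2.696 km × 928.3/3338 = 0.75 km.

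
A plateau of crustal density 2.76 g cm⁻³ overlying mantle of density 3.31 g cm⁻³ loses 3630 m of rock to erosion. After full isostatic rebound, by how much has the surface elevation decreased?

Rebound u = e ρ_c/ρ_m = 3630 m × 2.76/3.31 = 3027 m.
Net surface drop = e − u = 3630 m − 3027 m = e (ρ_m − ρ_c)/ρ_m = 603 m.

603 m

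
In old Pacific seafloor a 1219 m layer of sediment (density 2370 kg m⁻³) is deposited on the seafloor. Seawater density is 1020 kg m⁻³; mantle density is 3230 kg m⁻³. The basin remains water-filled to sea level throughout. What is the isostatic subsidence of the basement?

745 m

Submarine loading: the sediment displaces seawater, and the subsidence is in turn flooded, so s (ρ_m − ρ_w) = t (ρ_sed − ρ_w).
s = 1219 m × (2370 − 1020) / (3230 − 1020) = 745 m.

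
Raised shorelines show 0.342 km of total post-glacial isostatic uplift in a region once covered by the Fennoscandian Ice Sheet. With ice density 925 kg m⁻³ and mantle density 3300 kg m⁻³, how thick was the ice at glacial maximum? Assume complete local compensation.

1.22 km

u = t ρ_ice/ρ_m → t = u ρ_m/ρ_ice = 0.342 km × 3300/925 = 1.22 km.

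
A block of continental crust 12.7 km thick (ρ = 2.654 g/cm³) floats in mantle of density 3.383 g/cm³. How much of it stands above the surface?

Floating equilibrium: submerged depth d = t ρ_obj/ρ_fluid = 12.7 km × 2.654/3.383 = 9.963 km.
Freeboard = t − d = 12.7 km − 9.963 km = 2.74 km.

2.74 km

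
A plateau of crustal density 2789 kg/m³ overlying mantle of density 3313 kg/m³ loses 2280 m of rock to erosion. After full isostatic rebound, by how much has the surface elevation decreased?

Rebound u = e ρ_c/ρ_m = 2280 m × 2789/3313 = 1919 m.
Net surface drop = e − u = 2280 m − 1919 m = e (ρ_m − ρ_c)/ρ_m = 361 m.

361 m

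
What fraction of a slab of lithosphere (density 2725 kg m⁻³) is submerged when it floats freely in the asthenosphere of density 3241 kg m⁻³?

84.1%

Submerged fraction = ρ_obj/ρ_fluid = 2725/3241 = 84.1%.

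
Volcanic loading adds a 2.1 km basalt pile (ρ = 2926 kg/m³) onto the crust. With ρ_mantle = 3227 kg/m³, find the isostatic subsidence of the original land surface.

Subaerial loading: s = t ρ_load / ρ_m.
s = 2.1 km × 2926/3227 = 1.9 km.

1.9 km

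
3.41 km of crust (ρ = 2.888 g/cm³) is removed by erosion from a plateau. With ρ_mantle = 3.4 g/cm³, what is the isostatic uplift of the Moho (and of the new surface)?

Unloading: uplift u = e ρ_c/ρ_m = 3.41 km × 2.888/3.4 = 2.9 km.

2.9 km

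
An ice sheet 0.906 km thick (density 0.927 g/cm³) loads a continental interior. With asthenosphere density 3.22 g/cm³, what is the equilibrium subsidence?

Isostatic balance requires: the ice load ρ_ice t is balanced by mantle displaced below, ρ_m s.
s = t ρ_ice / ρ_m = 0.906 km × 0.927/3.22 = 0.261 km.

0.261 km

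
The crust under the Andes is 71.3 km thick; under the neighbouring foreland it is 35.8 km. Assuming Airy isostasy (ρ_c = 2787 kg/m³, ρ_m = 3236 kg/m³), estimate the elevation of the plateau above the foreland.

4.93 km

Excess crust Δ = 71.3 km − 35.8 km = 35.5 km, split between elevation h and root r with h + r = Δ.
Airy balance ρ_c h = (ρ_m − ρ_c) r gives r = h ρ_c/(ρ_m − ρ_c), so h (1 + ρ_c/(ρ_m − ρ_c)) = Δ, i.e. h = Δ (ρ_m − ρ_c)/ρ_m.
h = 35.5 km × 449/3236 = 4.93 km.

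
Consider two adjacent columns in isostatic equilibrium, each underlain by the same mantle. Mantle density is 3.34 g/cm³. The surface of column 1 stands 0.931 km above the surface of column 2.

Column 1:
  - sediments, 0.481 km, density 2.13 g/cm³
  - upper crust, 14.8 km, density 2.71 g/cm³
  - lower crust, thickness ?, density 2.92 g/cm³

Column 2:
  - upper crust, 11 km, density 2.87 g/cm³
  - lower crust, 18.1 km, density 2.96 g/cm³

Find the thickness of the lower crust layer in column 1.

Take the compensation level at the base of the deeper column (depth z_c below the surface of column 1) and equate Σ ρ_i t_i down to z_c; mantle fills any gap and the z_c terms cancel.
Column 1: 0.481×2.13 + 14.8×2.71 + x×2.92 + (z_c − 15.281 − x)×3.34
Column 2: 0.931×0 + 11×2.87 + 18.1×2.96 + (z_c − 0.931 − 29.1)×3.34
The z_c×3.34 term appears on both sides and cancels. Collect the known terms of each column as K = Σ(ρt)_known − 3.34 × (depth of known layers): K_1 = 41.13253 − 3.34×15.281 = −9.90601; K_2 = 85.146 − 3.34×(0.931 + 29.1) = −15.15754.
Balance: K_1 − x×(3.34 − 2.92) = K_2, so x = (K_1 − K_2)/(3.34 − 2.92) = 5.25153/0.42 = 12.5 km.

12.5 km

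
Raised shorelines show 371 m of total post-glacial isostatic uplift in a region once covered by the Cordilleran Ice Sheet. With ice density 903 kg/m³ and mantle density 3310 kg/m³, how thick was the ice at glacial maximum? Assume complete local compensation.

u = t ρ_ice/ρ_m → t = u ρ_m/ρ_ice = 371 m × 3310/903 = 1360 m.

1360 m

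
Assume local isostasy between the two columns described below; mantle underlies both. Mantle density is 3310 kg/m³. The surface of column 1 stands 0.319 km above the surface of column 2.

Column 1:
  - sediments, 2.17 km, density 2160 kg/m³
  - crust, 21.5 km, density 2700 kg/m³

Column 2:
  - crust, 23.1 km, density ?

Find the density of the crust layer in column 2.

Take the compensation level at the base of the deeper column (depth z_c below the surface of column 1) and equate Σ ρ_i t_i down to z_c; mantle fills any gap and the z_c terms cancel.
Column 1: 2.17×2160 + 21.5×2700 + (z_c − 23.67)×3310
Column 2: 0.319×0 + 23.1×ρ + (z_c − 0.319 − 23.1)×3310
The z_c×3310 term appears on both sides and cancels. Collect the known terms of each column as K = Σ(ρt)_known − 3310 × (depth of known layers): K_1 = 62737.2 − 3310×23.67 = −15610.5; K_2 = 0 − 3310×(0.319 + 23.1) = −77516.89.
Balance: K_1 = K_2 + 23.1×ρ, so ρ = (K_1 − K_2)/23.1 = 61906.4/23.1 = 2680 kg/m³.

2680 kg/m³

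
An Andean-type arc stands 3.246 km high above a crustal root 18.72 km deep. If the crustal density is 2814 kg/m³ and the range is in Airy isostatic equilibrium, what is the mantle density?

Airy balance: ρ_c h = (ρ_m − ρ_c) r → ρ_m = ρ_c (1 + h/r).
ρ_m = 2814 × (1 + 3.246 km/18.72 km) = 3300 kg/m³.

3300 kg/m³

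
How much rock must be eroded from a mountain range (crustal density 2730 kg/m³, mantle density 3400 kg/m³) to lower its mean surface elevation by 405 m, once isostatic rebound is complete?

Net drop Δ = e − u = e − e ρ_c/ρ_m = e (ρ_m − ρ_c)/ρ_m.
e = Δ ρ_m/(ρ_m − ρ_c) = 405 m × 3400/670 = 2060 m.

2060 m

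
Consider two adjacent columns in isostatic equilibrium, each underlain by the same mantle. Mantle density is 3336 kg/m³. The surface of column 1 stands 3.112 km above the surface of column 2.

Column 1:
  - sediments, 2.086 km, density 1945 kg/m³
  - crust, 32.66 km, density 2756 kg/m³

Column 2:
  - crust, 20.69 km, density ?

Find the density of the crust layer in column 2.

2780 kg/m³

Take the compensation level at the base of the deeper column (depth z_c below the surface of column 1) and equate Σ ρ_i t_i down to z_c; mantle fills any gap and the z_c terms cancel.
Column 1: 2.086×1945 + 32.66×2756 + (z_c − 34.746)×3336
Column 2: 3.112×0 + 20.69×ρ + (z_c − 3.112 − 20.69)×3336
The z_c×3336 term appears on both sides and cancels. Collect the known terms of each column as K = Σ(ρt)_known − 3336 × (depth of known layers): K_1 = 94068.23 − 3336×34.746 = −21844.426; K_2 = 0 − 3336×(3.112 + 20.69) = −79403.472.
Balance: K_1 = K_2 + 20.69×ρ, so ρ = (K_1 − K_2)/20.69 = 57559/20.69 = 2780 kg/m³.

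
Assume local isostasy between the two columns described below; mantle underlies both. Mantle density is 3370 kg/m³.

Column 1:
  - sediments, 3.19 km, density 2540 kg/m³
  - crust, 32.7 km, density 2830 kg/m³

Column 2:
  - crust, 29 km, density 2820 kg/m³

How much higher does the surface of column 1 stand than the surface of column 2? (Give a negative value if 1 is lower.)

For any compensation level in the mantle, the mantle terms cancel and isostasy reduces to e = (Σt_1 − Σt_2) − (Σ(ρt)_1 − Σ(ρt)_2) / ρ_m.
Σt_1 = 35.89 km; Σt_2 = 29 km; Σ(ρt)_1 = 100643.6; Σ(ρt)_2 = 81780 (in km·kg/m³).
e = (35.89 − 29) − (100643.6 − 81780) / 3370 = 1.29 km.

1.29 km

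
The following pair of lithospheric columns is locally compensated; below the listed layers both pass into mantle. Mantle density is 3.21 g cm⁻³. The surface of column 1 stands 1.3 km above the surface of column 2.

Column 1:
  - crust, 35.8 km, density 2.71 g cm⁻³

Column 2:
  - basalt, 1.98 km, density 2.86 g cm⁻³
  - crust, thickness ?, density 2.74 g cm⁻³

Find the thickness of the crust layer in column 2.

27.7 km

Take the compensation level at the base of the deeper column (depth z_c below the surface of column 1) and equate Σ ρ_i t_i down to z_c; mantle fills any gap and the z_c terms cancel.
Column 1: 35.8×2.71 + (z_c − 35.8)×3.21
Column 2: 1.3×0 + 1.98×2.86 + x×2.74 + (z_c − 1.3 − 1.98 − x)×3.21
The z_c×3.21 term appears on both sides and cancels. Collect the known terms of each column as K = Σ(ρt)_known − 3.21 × (depth of known layers): K_1 = 97.018 − 3.21×35.8 = −17.9; K_2 = 5.6628 − 3.21×(1.3 + 1.98) = −4.866.
Balance: K_1 = K_2 − x×(3.21 − 2.74), so x = (K_2 − K_1)/(3.21 − 2.74) = 13.034/0.47 = 27.7 km.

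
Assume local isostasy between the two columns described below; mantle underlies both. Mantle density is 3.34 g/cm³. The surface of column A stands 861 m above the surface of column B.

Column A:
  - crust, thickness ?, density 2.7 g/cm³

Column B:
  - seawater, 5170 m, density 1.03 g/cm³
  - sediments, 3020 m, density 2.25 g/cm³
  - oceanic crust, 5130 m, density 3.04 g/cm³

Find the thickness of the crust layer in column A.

Take the compensation level at the base of the deeper column (depth z_c below the surface of column A) and equate Σ ρ_i t_i down to z_c; mantle fills any gap and the z_c terms cancel.
Column A: x×2.7 + (z_c − 0 − x)×3.34
Column B: 861×0 + 5170×1.03 + 3020×2.25 + 5130×3.04 + (z_c − 861 − 13320)×3.34
The z_c×3.34 term appears on both sides and cancels. Collect the known terms of each column as K = Σ(ρt)_known − 3.34 × (depth of known layers): K_A = 0 − 3.34×0 = 0; K_B = 27715.3 − 3.34×(861 + 13320) = −19649.24.
Balance: K_A − x×(3.34 − 2.7) = K_B, so x = (K_A − K_B)/(3.34 − 2.7) = 19649.2/0.64 = 30700 m.

30700 m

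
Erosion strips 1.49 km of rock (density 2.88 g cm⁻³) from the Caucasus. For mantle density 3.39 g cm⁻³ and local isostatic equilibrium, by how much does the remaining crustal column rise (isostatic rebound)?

1.27 km

Unloading: uplift u = e ρ_c/ρ_m = 1.49 km × 2.88/3.39 = 1.27 km.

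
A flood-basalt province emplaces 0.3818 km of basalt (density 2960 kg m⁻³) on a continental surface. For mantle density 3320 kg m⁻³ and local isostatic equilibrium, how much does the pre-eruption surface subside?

Subaerial loading: s = t ρ_load / ρ_m.
s = 0.3818 km × 2960/3320 = 0.34 km.

0.34 km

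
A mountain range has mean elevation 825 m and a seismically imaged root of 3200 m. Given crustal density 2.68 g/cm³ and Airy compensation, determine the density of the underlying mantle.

Airy balance: ρ_c h = (ρ_m − ρ_c) r → ρ_m = ρ_c (1 + h/r).
ρ_m = 2.68 × (1 + 825 m/3200 m) = 3.37 g/cm³.

3.37 g/cm³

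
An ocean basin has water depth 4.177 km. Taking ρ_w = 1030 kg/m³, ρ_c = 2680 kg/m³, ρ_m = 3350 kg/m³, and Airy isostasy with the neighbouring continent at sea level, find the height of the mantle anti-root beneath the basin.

10.3 km

By Archimedes' principle applied to the lithosphere: replacing crust with seawater at the top is compensated by replacing crust with mantle at the base: d (ρ_c − ρ_w) = a (ρ_m − ρ_c).
a = d (ρ_c − ρ_w)/(ρ_m − ρ_c) = 4.177 km × 1650/670 = 10.3 km.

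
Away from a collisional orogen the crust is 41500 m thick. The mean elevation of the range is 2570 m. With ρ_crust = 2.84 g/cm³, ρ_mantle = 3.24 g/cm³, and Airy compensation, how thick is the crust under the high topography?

62300 m

Root depth r = h ρ_c / (ρ_m − ρ_c) = 2570 m × 2.84 / 0.4 = 18250 m.
Total thickness = T + h + r = 41500 m + 2570 m + 18250 m = 62300 m.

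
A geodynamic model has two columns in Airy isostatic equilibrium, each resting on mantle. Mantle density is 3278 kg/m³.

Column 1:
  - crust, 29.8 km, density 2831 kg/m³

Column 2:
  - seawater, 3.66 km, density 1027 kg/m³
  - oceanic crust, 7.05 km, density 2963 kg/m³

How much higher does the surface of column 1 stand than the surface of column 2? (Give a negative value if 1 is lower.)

For any compensation level in the mantle, the mantle terms cancel and isostasy reduces to e = (Σt_1 − Σt_2) − (Σ(ρt)_1 − Σ(ρt)_2) / ρ_m.
Σt_1 = 29.8 km; Σt_2 = 10.71 km; Σ(ρt)_1 = 84363.8; Σ(ρt)_2 = 24647.97 (in km·kg/m³).
e = (29.8 − 10.71) − (84363.8 − 24647.97) / 3278 = 0.873 km.

0.873 km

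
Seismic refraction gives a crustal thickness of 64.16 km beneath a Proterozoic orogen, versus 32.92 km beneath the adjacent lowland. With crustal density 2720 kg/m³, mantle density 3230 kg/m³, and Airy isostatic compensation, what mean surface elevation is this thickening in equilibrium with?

Excess crust Δ = 64.16 km − 32.92 km = 31.24 km, split between elevation h and root r with h + r = Δ.
Airy balance ρ_c h = (ρ_m − ρ_c) r gives r = h ρ_c/(ρ_m − ρ_c), so h (1 + ρ_c/(ρ_m − ρ_c)) = Δ, i.e. h = Δ (ρ_m − ρ_c)/ρ_m.
h = 31.24 km × 510/3230 = 4.93 km.

4.93 km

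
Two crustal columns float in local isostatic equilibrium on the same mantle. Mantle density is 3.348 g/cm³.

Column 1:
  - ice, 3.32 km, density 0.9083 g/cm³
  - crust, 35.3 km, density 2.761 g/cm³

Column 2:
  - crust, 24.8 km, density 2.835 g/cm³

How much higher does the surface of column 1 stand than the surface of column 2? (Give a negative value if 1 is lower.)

4.81 km

For any compensation level in the mantle, the mantle terms cancel and isostasy reduces to e = (Σt_1 − Σt_2) − (Σ(ρt)_1 − Σ(ρt)_2) / ρ_m.
Σt_1 = 38.62 km; Σt_2 = 24.8 km; Σ(ρt)_1 = 100.478856; Σ(ρt)_2 = 70.308 (in km·g/cm³).
e = (38.62 − 24.8) − (100.478856 − 70.308) / 3.348 = 4.81 km.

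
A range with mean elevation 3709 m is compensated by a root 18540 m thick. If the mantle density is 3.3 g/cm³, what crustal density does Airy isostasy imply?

2.75 g/cm³

ρ_c h = (ρ_m − ρ_c) r → ρ_c (h + r) = ρ_m r → ρ_c = ρ_m r / (h + r).
ρ_c = 3.3 × 18540 m / (3709 m + 18540 m) = 2.75 g/cm³.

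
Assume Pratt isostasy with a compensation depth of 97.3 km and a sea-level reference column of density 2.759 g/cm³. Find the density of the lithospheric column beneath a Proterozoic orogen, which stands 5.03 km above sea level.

Pratt balance: ρ_ref D = ρ (D + h).
ρ = ρ_ref D/(D + h) = 2.759 × 97.3 km/(97.3 km + 5.03 km) = 2.62 g/cm³.

2.62 g/cm³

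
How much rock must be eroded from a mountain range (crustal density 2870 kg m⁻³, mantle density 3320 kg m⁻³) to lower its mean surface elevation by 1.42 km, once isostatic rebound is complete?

10.5 km

Net drop Δ = e − u = e − e ρ_c/ρ_m = e (ρ_m − ρ_c)/ρ_m.
e = Δ ρ_m/(ρ_m − ρ_c) = 1.42 km × 3320/450 = 10.5 km.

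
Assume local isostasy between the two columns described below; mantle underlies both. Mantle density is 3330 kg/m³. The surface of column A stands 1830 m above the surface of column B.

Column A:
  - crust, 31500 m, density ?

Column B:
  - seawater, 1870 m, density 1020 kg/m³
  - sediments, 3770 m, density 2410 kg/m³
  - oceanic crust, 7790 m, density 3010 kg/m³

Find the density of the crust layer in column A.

Take the compensation level at the base of the deeper column (depth z_c below the surface of column A) and equate Σ ρ_i t_i down to z_c; mantle fills any gap and the z_c terms cancel.
Column A: 31500×ρ + (z_c − 31500)×3330
Column B: 1830×0 + 1870×1020 + 3770×2410 + 7790×3010 + (z_c − 1830 − 13430)×3330
The z_c×3330 term appears on both sides and cancels. Collect the known terms of each column as K = Σ(ρt)_known − 3330 × (depth of known layers): K_A = 0 − 3330×31500 = −104895000; K_B = 34441000 − 3330×(1830 + 13430) = −16374800.
Balance: K_A + 31500×ρ = K_B, so ρ = (K_B − K_A)/31500 = 88520200/31500 = 2810 kg/m³.

2810 kg/m³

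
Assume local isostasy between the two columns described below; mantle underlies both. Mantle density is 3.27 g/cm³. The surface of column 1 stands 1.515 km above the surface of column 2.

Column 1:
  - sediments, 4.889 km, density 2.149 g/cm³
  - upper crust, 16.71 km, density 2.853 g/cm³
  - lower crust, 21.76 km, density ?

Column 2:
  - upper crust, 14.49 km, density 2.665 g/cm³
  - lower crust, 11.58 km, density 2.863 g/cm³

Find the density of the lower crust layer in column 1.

2.99 g/cm³

Take the compensation level at the base of the deeper column (depth z_c below the surface of column 1) and equate Σ ρ_i t_i down to z_c; mantle fills any gap and the z_c terms cancel.
Column 1: 4.889×2.149 + 16.71×2.853 + 21.76×ρ + (z_c − 43.359)×3.27
Column 2: 1.515×0 + 14.49×2.665 + 11.58×2.863 + (z_c − 1.515 − 26.07)×3.27
The z_c×3.27 term appears on both sides and cancels. Collect the known terms of each column as K = Σ(ρt)_known − 3.27 × (depth of known layers): K_1 = 58.180091 − 3.27×43.359 = −83.603839; K_2 = 71.76939 − 3.27×(1.515 + 26.07) = −18.43356.
Balance: K_1 + 21.76×ρ = K_2, so ρ = (K_2 − K_1)/21.76 = 65.1703/21.76 = 2.99 g/cm³.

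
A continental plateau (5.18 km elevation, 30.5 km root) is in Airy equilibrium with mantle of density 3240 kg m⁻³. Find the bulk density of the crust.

2770 kg m⁻³

ρ_c h = (ρ_m − ρ_c) r → ρ_c (h + r) = ρ_m r → ρ_c = ρ_m r / (h + r).
ρ_c = 3240 × 30.5 km / (5.18 km + 30.5 km) = 2770 kg m⁻³.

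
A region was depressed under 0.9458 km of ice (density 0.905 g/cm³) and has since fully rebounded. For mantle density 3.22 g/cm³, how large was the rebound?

Removing the load lets mantle flow back in; uplift u satisfies ρ_ice t = ρ_m u.
u = t ρ_ice/ρ_m = 0.9458 km × 0.905/3.22 = 0.266 km.

0.266 km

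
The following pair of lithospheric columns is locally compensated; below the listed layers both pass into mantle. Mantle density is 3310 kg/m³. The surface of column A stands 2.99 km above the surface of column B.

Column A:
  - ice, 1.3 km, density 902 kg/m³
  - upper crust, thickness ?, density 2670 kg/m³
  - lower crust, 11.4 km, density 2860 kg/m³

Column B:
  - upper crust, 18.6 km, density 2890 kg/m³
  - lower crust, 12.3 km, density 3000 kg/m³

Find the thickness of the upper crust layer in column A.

20.7 km

Take the compensation level at the base of the deeper column (depth z_c below the surface of column A) and equate Σ ρ_i t_i down to z_c; mantle fills any gap and the z_c terms cancel.
Column A: 1.3×902 + x×2670 + 11.4×2860 + (z_c − 12.7 − x)×3310
Column B: 2.99×0 + 18.6×2890 + 12.3×3000 + (z_c − 2.99 − 30.9)×3310
The z_c×3310 term appears on both sides and cancels. Collect the known terms of each column as K = Σ(ρt)_known − 3310 × (depth of known layers): K_A = 33776.6 − 3310×12.7 = −8260.4; K_B = 90654 − 3310×(2.99 + 30.9) = −21521.9.
Balance: K_A − x×(3310 − 2670) = K_B, so x = (K_A − K_B)/(3310 − 2670) = 13261.5/640 = 20.7 km.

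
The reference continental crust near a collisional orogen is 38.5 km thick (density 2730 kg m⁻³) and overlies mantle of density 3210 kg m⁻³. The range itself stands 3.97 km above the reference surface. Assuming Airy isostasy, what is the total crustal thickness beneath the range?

65 km

Root depth r = h ρ_c / (ρ_m − ρ_c) = 3.97 km × 2730 / 480 = 22.58 km.
Total thickness = T + h + r = 38.5 km + 3.97 km + 22.58 km = 65 km.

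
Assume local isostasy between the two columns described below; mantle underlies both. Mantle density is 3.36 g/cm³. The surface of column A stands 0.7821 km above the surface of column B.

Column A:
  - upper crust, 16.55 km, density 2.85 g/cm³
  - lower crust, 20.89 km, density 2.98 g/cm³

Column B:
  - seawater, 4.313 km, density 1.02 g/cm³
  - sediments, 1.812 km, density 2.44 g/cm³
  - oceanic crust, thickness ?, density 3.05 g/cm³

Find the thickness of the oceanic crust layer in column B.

6.42 km

Take the compensation level at the base of the deeper column (depth z_c below the surface of column A) and equate Σ ρ_i t_i down to z_c; mantle fills any gap and the z_c terms cancel.
Column A: 16.55×2.85 + 20.89×2.98 + (z_c − 37.44)×3.36
Column B: 0.7821×0 + 4.313×1.02 + 1.812×2.44 + x×3.05 + (z_c − 0.7821 − 6.125 − x)×3.36
The z_c×3.36 term appears on both sides and cancels. Collect the known terms of each column as K = Σ(ρt)_known − 3.36 × (depth of known layers): K_A = 109.4197 − 3.36×37.44 = −16.3787; K_B = 8.82054 − 3.36×(0.7821 + 6.125) = −14.387316.
Balance: K_A = K_B − x×(3.36 − 3.05), so x = (K_B − K_A)/(3.36 − 3.05) = 1.99138/0.31 = 6.42 km.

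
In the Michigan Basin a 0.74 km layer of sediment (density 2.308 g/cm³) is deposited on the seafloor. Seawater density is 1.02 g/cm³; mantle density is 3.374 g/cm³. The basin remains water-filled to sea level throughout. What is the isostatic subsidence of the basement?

Submarine loading: the sediment displaces seawater, and the subsidence is in turn flooded, so s (ρ_m − ρ_w) = t (ρ_sed − ρ_w).
s = 0.74 km × (2.308 − 1.02) / (3.374 − 1.02) = 0.405 km.

0.405 km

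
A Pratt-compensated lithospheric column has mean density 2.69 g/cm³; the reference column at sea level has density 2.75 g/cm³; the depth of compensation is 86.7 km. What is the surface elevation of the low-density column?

ρ_ref D = ρ (D + h) → h = D (ρ_ref − ρ)/ρ.
h = 86.7 km × (2.75 − 2.69)/2.69 = 1.93 km.

1.93 km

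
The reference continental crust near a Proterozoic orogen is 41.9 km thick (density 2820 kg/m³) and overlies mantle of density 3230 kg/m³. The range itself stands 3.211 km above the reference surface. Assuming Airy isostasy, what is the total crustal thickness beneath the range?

Root depth r = h ρ_c / (ρ_m − ρ_c) = 3.211 km × 2820 / 410 = 22.09 km.
Total thickness = T + h + r = 41.9 km + 3.211 km + 22.09 km = 67.2 km.

67.2 km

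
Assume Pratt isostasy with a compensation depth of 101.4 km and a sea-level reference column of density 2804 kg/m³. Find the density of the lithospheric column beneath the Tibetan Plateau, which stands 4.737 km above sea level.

2680 kg/m³

Pratt balance: ρ_ref D = ρ (D + h).
ρ = ρ_ref D/(D + h) = 2804 × 101.4 km/(101.4 km + 4.737 km) = 2680 kg/m³.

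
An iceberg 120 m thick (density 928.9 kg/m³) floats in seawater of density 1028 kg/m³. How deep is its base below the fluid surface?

108 m

Draft d = t ρ_obj/ρ_fluid = 120 m × 928.9/1028 = 108 m.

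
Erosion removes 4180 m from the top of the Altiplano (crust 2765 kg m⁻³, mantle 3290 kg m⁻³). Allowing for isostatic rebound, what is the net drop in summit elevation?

Rebound u = e ρ_c/ρ_m = 4180 m × 2765/3290 = 3513 m.
Net surface drop = e − u = 4180 m − 3513 m = e (ρ_m − ρ_c)/ρ_m = 667 m.

667 m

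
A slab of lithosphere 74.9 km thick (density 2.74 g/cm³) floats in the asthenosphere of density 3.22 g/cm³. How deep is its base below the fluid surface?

63.7 km

Draft d = t ρ_obj/ρ_fluid = 74.9 km × 2.74/3.22 = 63.7 km.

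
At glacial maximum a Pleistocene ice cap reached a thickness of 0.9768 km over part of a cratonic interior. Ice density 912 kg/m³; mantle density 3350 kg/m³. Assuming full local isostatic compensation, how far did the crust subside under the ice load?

Isostatic balance requires: the ice load ρ_ice t is balanced by mantle displaced below, ρ_m s.
s = t ρ_ice / ρ_m = 0.9768 km × 912/3350 = 0.266 km.

0.266 km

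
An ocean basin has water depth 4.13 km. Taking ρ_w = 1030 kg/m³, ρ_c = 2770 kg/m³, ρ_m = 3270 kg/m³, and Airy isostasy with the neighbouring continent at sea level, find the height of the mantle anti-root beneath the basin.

14.4 km

For local isostatic compensation: replacing crust with seawater at the top is compensated by replacing crust with mantle at the base: d (ρ_c − ρ_w) = a (ρ_m − ρ_c).
a = d (ρ_c − ρ_w)/(ρ_m − ρ_c) = 4.13 km × 1740/500 = 14.4 km.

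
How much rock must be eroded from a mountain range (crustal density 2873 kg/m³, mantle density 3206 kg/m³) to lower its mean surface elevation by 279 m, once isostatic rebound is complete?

2690 m

Net drop Δ = e − u = e − e ρ_c/ρ_m = e (ρ_m − ρ_c)/ρ_m.
e = Δ ρ_m/(ρ_m − ρ_c) = 279 m × 3206/333 = 2690 m.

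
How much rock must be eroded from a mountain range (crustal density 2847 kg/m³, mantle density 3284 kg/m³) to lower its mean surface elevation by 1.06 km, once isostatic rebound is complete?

Net drop Δ = e − u = e − e ρ_c/ρ_m = e (ρ_m − ρ_c)/ρ_m.
e = Δ ρ_m/(ρ_m − ρ_c) = 1.06 km × 3284/437 = 7.97 km.

7.97 km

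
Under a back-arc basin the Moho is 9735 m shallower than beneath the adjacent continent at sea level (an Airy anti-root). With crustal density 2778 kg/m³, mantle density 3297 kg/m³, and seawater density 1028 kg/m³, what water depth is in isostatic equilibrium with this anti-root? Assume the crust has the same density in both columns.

Replacing a thickness d of crust by seawater at the top must be balanced by replacing crust with mantle at the base: d (ρ_c − ρ_w) = a (ρ_m − ρ_c).
d = a (ρ_m − ρ_c)/(ρ_c − ρ_w) = 9735 m × 519/1750 = 2890 m.

2890 m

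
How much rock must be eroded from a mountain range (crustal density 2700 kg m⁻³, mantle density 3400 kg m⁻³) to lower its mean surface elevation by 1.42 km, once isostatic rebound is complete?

6.9 km

Net drop Δ = e − u = e − e ρ_c/ρ_m = e (ρ_m − ρ_c)/ρ_m.
e = Δ ρ_m/(ρ_m − ρ_c) = 1.42 km × 3400/700 = 6.9 km.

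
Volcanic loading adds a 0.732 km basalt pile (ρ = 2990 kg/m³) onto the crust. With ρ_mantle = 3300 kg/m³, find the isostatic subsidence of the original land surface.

Subaerial loading: s = t ρ_load / ρ_m.
s = 0.732 km × 2990/3300 = 0.663 km.

0.663 km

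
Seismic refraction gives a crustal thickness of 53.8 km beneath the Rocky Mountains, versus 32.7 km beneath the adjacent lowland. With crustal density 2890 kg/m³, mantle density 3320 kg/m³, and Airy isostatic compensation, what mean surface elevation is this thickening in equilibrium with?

2.73 km

Excess crust Δ = 53.8 km − 32.7 km = 21.1 km, split between elevation h and root r with h + r = Δ.
Airy balance ρ_c h = (ρ_m − ρ_c) r gives r = h ρ_c/(ρ_m − ρ_c), so h (1 + ρ_c/(ρ_m − ρ_c)) = Δ, i.e. h = Δ (ρ_m − ρ_c)/ρ_m.
h = 21.1 km × 430/3320 = 2.73 km.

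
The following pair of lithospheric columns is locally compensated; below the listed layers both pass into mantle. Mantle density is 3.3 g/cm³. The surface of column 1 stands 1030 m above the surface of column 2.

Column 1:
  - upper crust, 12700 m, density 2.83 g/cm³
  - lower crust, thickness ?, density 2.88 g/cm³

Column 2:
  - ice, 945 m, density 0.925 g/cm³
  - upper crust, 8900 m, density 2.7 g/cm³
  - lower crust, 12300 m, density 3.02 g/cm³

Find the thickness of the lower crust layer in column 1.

Take the compensation level at the base of the deeper column (depth z_c below the surface of column 1) and equate Σ ρ_i t_i down to z_c; mantle fills any gap and the z_c terms cancel.
Column 1: 12700×2.83 + x×2.88 + (z_c − 12700 − x)×3.3
Column 2: 1030×0 + 945×0.925 + 8900×2.7 + 12300×3.02 + (z_c − 1030 − 22145)×3.3
The z_c×3.3 term appears on both sides and cancels. Collect the known terms of each column as K = Σ(ρt)_known − 3.3 × (depth of known layers): K_1 = 35941 − 3.3×12700 = −5969; K_2 = 62050.125 − 3.3×(1030 + 22145) = −14427.375.
Balance: K_1 − x×(3.3 − 2.88) = K_2, so x = (K_1 − K_2)/(3.3 − 2.88) = 8458.38/0.42 = 20100 m.

20100 m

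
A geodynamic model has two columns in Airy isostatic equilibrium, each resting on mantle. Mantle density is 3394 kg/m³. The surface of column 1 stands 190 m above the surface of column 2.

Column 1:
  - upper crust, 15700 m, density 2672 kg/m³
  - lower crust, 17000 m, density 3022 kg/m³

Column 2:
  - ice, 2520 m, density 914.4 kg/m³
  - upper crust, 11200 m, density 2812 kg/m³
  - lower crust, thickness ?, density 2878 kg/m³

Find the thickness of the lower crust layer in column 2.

Take the compensation level at the base of the deeper column (depth z_c below the surface of column 1) and equate Σ ρ_i t_i down to z_c; mantle fills any gap and the z_c terms cancel.
Column 1: 15700×2672 + 17000×3022 + (z_c − 32700)×3394
Column 2: 190×0 + 2520×914.4 + 11200×2812 + x×2878 + (z_c − 190 − 13720 − x)×3394
The z_c×3394 term appears on both sides and cancels. Collect the known terms of each column as K = Σ(ρt)_known − 3394 × (depth of known layers): K_1 = 93324400 − 3394×32700 = −17659400; K_2 = 33798688 − 3394×(190 + 13720) = −13411852.
Balance: K_1 = K_2 − x×(3394 − 2878), so x = (K_2 − K_1)/(3394 − 2878) = 4247550/516 = 8230 m.

8230 m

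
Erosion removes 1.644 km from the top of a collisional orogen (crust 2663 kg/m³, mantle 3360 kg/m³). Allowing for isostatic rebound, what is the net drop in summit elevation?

0.341 km

Rebound u = e ρ_c/ρ_m = 1.644 km × 2663/3360 = 1.303 km.
Net surface drop = e − u = 1.644 km − 1.303 km = e (ρ_m − ρ_c)/ρ_m = 0.341 km.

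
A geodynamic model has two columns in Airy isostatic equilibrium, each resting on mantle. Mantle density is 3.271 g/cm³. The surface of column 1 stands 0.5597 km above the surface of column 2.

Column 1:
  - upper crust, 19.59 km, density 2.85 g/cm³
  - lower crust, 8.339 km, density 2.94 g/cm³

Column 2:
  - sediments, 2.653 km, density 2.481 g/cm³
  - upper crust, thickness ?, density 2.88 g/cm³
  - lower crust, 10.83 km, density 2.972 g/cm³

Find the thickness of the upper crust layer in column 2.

9.83 km

Take the compensation level at the base of the deeper column (depth z_c below the surface of column 1) and equate Σ ρ_i t_i down to z_c; mantle fills any gap and the z_c terms cancel.
Column 1: 19.59×2.85 + 8.339×2.94 + (z_c − 27.929)×3.271
Column 2: 0.5597×0 + 2.653×2.481 + x×2.88 + 10.83×2.972 + (z_c − 0.5597 − 13.483 − x)×3.271
The z_c×3.271 term appears on both sides and cancels. Collect the known terms of each column as K = Σ(ρt)_known − 3.271 × (depth of known layers): K_1 = 80.34816 − 3.271×27.929 = −11.007599; K_2 = 38.768853 − 3.271×(0.5597 + 13.483) = −7.1648187.
Balance: K_1 = K_2 − x×(3.271 − 2.88), so x = (K_2 − K_1)/(3.271 − 2.88) = 3.84278/0.391 = 9.83 km.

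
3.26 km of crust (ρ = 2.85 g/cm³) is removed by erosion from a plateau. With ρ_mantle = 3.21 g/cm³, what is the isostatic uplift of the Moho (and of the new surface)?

2.89 km

Unloading: uplift u = e ρ_c/ρ_m = 3.26 km × 2.85/3.21 = 2.89 km.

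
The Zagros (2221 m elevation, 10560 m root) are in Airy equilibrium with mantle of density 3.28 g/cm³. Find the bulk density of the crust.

ρ_c h = (ρ_m − ρ_c) r → ρ_c (h + r) = ρ_m r → ρ_c = ρ_m r / (h + r).
ρ_c = 3.28 × 10560 m / (2221 m + 10560 m) = 2.71 g/cm³.

2.71 g/cm³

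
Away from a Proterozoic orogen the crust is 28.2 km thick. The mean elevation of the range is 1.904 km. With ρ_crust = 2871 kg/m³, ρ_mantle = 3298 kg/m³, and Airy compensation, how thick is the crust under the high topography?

42.9 km

Root depth r = h ρ_c / (ρ_m − ρ_c) = 1.904 km × 2871 / 427 = 12.8 km.
Total thickness = T + h + r = 28.2 km + 1.904 km + 12.8 km = 42.9 km.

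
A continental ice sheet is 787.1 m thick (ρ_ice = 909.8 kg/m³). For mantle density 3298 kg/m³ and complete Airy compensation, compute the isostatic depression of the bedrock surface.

Equating mass per unit area of the two columns: the ice load ρ_ice t is balanced by mantle displaced below, ρ_m s.
s = t ρ_ice / ρ_m = 787.1 m × 909.8/3298 = 217 m.

217 m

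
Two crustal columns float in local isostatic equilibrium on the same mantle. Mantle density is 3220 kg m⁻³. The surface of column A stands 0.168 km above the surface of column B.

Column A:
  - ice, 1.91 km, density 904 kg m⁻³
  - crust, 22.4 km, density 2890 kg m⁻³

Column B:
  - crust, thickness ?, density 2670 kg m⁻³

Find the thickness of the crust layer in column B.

20.5 km

Take the compensation level at the base of the deeper column (depth z_c below the surface of column A) and equate Σ ρ_i t_i down to z_c; mantle fills any gap and the z_c terms cancel.
Column A: 1.91×904 + 22.4×2890 + (z_c − 24.31)×3220
Column B: 0.168×0 + x×2670 + (z_c − 0.168 − 0 − x)×3220
The z_c×3220 term appears on both sides and cancels. Collect the known terms of each column as K = Σ(ρt)_known − 3220 × (depth of known layers): K_A = 66462.64 − 3220×24.31 = −11815.56; K_B = 0 − 3220×(0.168 + 0) = −540.96.
Balance: K_A = K_B − x×(3220 − 2670), so x = (K_B − K_A)/(3220 − 2670) = 11274.6/550 = 20.5 km.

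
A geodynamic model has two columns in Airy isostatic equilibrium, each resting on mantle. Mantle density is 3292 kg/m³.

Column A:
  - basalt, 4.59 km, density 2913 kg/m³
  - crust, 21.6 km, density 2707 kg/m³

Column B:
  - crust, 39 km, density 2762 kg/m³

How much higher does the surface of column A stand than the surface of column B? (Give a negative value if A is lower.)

For any compensation level in the mantle, the mantle terms cancel and isostasy reduces to e = (Σt_A − Σt_B) − (Σ(ρt)_A − Σ(ρt)_B) / ρ_m.
Σt_A = 26.19 km; Σt_B = 39 km; Σ(ρt)_A = 71841.87; Σ(ρt)_B = 107718 (in km·kg/m³).
e = (26.19 − 39) − (71841.87 − 107718) / 3292 = −1.91 km.

−1.91 km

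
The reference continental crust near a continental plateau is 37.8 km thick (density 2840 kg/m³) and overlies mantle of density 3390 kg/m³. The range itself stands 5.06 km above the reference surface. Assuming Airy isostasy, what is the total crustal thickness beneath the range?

Root depth r = h ρ_c / (ρ_m − ρ_c) = 5.06 km × 2840 / 550 = 26.13 km.
Total thickness = T + h + r = 37.8 km + 5.06 km + 26.13 km = 69 km.

69 km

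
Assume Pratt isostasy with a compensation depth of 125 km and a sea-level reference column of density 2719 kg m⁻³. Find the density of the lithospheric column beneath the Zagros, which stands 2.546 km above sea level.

2660 kg m⁻³

Pratt balance: ρ_ref D = ρ (D + h).
ρ = ρ_ref D/(D + h) = 2719 × 125 km/(125 km + 2.546 km) = 2660 kg m⁻³.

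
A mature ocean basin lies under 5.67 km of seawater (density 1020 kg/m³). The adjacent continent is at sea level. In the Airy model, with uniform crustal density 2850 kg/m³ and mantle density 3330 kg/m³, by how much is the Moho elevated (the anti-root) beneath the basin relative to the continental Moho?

Equating mass per unit area of the two columns: replacing crust with seawater at the top is compensated by replacing crust with mantle at the base: d (ρ_c − ρ_w) = a (ρ_m − ρ_c).
a = d (ρ_c − ρ_w)/(ρ_m − ρ_c) = 5.67 km × 1830/480 = 21.6 km.

21.6 km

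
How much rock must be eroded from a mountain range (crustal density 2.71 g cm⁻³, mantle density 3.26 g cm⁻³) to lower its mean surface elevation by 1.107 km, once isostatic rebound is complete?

6.56 km

Net drop Δ = e − u = e − e ρ_c/ρ_m = e (ρ_m − ρ_c)/ρ_m.
e = Δ ρ_m/(ρ_m − ρ_c) = 1.107 km × 3.26/0.55 = 6.56 km.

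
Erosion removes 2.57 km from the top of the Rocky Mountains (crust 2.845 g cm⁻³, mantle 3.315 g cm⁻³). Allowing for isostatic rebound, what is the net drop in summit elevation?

Rebound u = e ρ_c/ρ_m = 2.57 km × 2.845/3.315 = 2.206 km.
Net surface drop = e − u = 2.57 km − 2.206 km = e (ρ_m − ρ_c)/ρ_m = 0.364 km.

0.364 km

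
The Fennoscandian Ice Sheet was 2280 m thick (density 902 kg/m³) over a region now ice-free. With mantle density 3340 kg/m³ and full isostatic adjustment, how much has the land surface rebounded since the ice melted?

Removing the load lets mantle flow back in; uplift u satisfies ρ_ice t = ρ_m u.
u = t ρ_ice/ρ_m = 2280 m × 902/3340 = 616 m.

616 m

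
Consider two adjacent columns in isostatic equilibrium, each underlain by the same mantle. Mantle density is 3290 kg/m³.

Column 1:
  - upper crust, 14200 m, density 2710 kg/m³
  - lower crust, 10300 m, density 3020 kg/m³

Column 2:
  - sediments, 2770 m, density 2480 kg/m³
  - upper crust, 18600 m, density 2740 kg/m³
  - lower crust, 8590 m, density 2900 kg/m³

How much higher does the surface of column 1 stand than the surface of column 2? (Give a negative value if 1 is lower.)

−1460 m

For any compensation level in the mantle, the mantle terms cancel and isostasy reduces to e = (Σt_1 − Σt_2) − (Σ(ρt)_1 − Σ(ρt)_2) / ρ_m.
Σt_1 = 24500 m; Σt_2 = 29960 m; Σ(ρt)_1 = 69588000; Σ(ρt)_2 = 82744600 (in m·kg/m³).
e = (24500 − 29960) − (69588000 − 82744600) / 3290 = −1460 m.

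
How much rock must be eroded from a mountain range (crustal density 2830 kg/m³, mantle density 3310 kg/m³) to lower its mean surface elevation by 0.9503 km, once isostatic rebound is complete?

6.55 km

Net drop Δ = e − u = e − e ρ_c/ρ_m = e (ρ_m − ρ_c)/ρ_m.
e = Δ ρ_m/(ρ_m − ρ_c) = 0.9503 km × 3310/480 = 6.55 km.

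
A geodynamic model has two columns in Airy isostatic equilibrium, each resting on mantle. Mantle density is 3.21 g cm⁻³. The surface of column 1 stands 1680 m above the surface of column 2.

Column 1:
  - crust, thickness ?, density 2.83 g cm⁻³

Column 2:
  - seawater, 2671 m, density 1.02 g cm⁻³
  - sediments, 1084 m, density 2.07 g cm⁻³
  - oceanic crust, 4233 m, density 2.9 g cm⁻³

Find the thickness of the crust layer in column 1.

Take the compensation level at the base of the deeper column (depth z_c below the surface of column 1) and equate Σ ρ_i t_i down to z_c; mantle fills any gap and the z_c terms cancel.
Column 1: x×2.83 + (z_c − 0 − x)×3.21
Column 2: 1680×0 + 2671×1.02 + 1084×2.07 + 4233×2.9 + (z_c − 1680 − 7988)×3.21
The z_c×3.21 term appears on both sides and cancels. Collect the known terms of each column as K = Σ(ρt)_known − 3.21 × (depth of known layers): K_1 = 0 − 3.21×0 = 0; K_2 = 17244 − 3.21×(1680 + 7988) = −13790.28.
Balance: K_1 − x×(3.21 − 2.83) = K_2, so x = (K_1 − K_2)/(3.21 − 2.83) = 13790.3/0.38 = 36300 m.

36300 m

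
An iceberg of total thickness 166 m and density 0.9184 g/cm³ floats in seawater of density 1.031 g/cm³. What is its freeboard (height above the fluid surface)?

18.1 m

Floating equilibrium: submerged depth d = t ρ_obj/ρ_fluid = 166 m × 0.9184/1.031 = 147.9 m.
Freeboard = t − d = 166 m − 147.9 m = 18.1 m.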